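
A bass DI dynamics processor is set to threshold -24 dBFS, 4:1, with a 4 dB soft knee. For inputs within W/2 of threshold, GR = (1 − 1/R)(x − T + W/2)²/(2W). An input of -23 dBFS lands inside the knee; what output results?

-23.84375 dBFS

x − T + W/2 = -23 − (-24) + 2 = 3.
GR = (1 − 1/4) × 3² / 8 = 0.75 × 9 / 8 = 0.84375 dB.
Output = -23 − 0.84375 = -23.84375 dBFS.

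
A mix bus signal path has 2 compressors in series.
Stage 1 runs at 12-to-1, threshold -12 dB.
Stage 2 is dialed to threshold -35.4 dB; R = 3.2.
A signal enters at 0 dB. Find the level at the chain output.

-27.775 dB

Stage 1: overshoot 12 dB → 12/12 = 1 dB → -11 dB.
Stage 2: overshoot 24.4 dB → 24.4/3.2 = 7.625 dB → -27.775 dB.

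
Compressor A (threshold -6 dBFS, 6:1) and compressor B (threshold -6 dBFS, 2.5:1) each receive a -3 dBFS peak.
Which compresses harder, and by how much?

A: GR = 3 − 3/6 = 2.5 dB.
B: GR = 3 − 3/2.5 = 1.8 dB.
A applies 0.7 dB more gain reduction.

A, by 0.7 dB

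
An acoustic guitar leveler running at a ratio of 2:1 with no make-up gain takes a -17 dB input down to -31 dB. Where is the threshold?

Input is 28 dB above T (since output overshoot × R = input overshoot: (-31 − T)·2 = -17 − T gives T = -45 dB).
Check: -45 + (-17 − (-45))/2 = -45 + 14 = -31 dB. ✓

-45 dB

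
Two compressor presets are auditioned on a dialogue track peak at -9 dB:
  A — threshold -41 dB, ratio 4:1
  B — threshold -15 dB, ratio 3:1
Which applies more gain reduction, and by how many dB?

A: GR = 32 − 32/4 = 24 dB.
B: GR = 6 − 6/3 = 4 dB.
A applies 20 dB more gain reduction.

A, by 20 dB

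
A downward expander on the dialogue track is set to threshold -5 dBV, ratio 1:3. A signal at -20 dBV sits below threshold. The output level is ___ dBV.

-50 dBV

Undershoot = (-5) − (-20) = 15 dB.
At 1:3, that expands to 45 dB under threshold.
Output = -5 − 45 = -50 dBV.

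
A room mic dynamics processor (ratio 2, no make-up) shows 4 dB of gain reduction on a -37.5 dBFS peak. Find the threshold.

Input is 8 dB above T (since output overshoot × R = input overshoot: (-41.5 − T)·2 = -37.5 − T gives T = -45.5 dBFS).
Check: -45.5 + (-37.5 − (-45.5))/2 = -45.5 + 4 = -41.5 dBFS. ✓

-45.5 dBFS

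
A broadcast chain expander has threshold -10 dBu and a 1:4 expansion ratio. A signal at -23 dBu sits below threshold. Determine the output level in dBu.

-62 dBu

Undershoot = (-10) − (-23) = 13 dB.
At 1:4, that expands to 52 dB under threshold.
Output = -10 − 52 = -62 dBu.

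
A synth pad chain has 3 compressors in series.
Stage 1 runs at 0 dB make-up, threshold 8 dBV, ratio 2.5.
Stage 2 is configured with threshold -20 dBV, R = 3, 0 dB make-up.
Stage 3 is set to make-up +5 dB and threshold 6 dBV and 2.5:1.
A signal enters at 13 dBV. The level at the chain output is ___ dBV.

-5 dBV

Stage 1: overshoot 5 dB → 5/2.5 = 2 dB → 10 dBV.
Stage 2: 10 dBV is 30 dB over -20 dBV; at 3:1 that becomes 10 dB over, giving -10 dBV.
Stage 3: -10 dBV is at or below the 6 dBV threshold — no compression; make-up brings it to -5 dBV.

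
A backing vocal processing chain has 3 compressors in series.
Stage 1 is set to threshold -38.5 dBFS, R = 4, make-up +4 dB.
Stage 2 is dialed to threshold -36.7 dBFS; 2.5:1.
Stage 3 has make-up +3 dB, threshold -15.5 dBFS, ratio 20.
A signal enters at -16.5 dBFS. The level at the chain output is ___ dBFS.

Stage 1: overshoot 22 dB → 22/4 = 5.5 dB → -33 dBFS; +4 dB make-up → -29 dBFS.
Stage 2: -29 dBFS is 7.7 dB over -36.7 dBFS; at 2.5:1 that becomes 3.08 dB over, giving -33.62 dBFS.
Stage 3: -33.62 dBFS ≤ -15.5 dBFS, so stage 3 doesn't engage; make-up brings it to -30.62 dBFS.

-30.62 dBFS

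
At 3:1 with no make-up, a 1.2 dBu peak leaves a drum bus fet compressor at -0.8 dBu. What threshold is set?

-1.8 dBu

Let T be the threshold. Output overshoot = (input overshoot)/R, so -0.8 − T = (1.2 − T)/3.
3·(-0.8 − T) = 1.2 − T → 2·T = -2.4 − 1.2 = -3.6.
T = -3.6/2 = -1.8 dBu.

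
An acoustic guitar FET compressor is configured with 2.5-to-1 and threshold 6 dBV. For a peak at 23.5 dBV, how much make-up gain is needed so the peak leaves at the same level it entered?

10.5 dB

Without make-up, output = threshold + overshoot/2.5 = 6 + 7 = 13 dBV.
Gap to target: 10.5 dB.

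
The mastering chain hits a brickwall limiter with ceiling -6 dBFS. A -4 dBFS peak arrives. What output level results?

-6 dBFS

A brickwall limiter is an ∞:1 compressor: any input above the ceiling is clamped to -6 dBFS.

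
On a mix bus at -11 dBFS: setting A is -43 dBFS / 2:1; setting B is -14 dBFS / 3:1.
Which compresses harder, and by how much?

A, by 14 dB

A: 32 dB over, compressed to 16 dB over, so 16 dB of GR.
B: 3 dB over, compressed to 1 dB over, so 2 dB of GR.
A reduces 14 dB more.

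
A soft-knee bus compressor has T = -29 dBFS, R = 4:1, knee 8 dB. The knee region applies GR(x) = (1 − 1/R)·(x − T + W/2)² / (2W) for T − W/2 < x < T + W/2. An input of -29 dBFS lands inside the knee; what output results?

-29.75 dBFS

x − T + W/2 = -29 − (-29) + 4 = 4.
GR = (1 − 1/4) × 4² / 16 = 0.75 × 16 / 16 = 0.75 dB.
Output = -29 − 0.75 = -29.75 dBFS.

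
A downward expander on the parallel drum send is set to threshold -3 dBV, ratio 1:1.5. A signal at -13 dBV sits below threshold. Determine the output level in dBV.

-18 dBV

Below threshold, a 1:1.5 expander applies gain = (1.5−1)×(T − x) of attenuation.
(1.5−1) × 10 = 5 dB, so output = -13 − 5 = -18 dBV.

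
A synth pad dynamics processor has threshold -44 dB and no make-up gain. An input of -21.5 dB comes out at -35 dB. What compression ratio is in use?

Input overshoot = -21.5 − (-44) = 22.5 dB; output overshoot = -35 − (-44) = 9 dB.
Ratio = 22.5 / 9 = 2.5.

2.5:1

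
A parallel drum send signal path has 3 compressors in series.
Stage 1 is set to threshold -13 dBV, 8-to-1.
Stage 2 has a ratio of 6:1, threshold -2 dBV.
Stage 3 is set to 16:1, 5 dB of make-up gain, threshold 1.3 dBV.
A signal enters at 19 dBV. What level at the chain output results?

Stage 1: 32 dB above -13 dBV, reduced 8:1 to 4 dB above → -9 dBV.
Stage 2: -9 dBV ≤ -2 dBV, so stage 2 doesn't engage; output -9 dBV.
Stage 3: below threshold (-9 ≤ 1.3); passes unchanged; make-up brings it to -4 dBV.

-4 dBV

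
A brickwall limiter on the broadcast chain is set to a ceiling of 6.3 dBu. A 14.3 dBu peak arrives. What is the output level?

6.3 dBu

At ∞:1, everything above 6.3 dBu is held at the ceiling.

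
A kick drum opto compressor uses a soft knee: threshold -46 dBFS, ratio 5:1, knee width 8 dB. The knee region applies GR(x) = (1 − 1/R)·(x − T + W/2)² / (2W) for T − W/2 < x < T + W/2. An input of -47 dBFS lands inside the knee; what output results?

-47.45 dBFS

x − T + W/2 = -47 − (-46) + 4 = 3.
GR = (1 − 1/5) × 3² / 16 = 0.8 × 9 / 16 = 0.45 dB.
Output = -47 − 0.45 = -47.45 dBFS.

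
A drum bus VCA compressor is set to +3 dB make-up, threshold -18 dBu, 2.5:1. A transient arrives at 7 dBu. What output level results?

7 dBu sits 25 dB over threshold.
At 2.5:1 the overshoot is divided by 2.5, leaving 10 dB above threshold.
That puts the output at -8 dBu; make-up adds 3 dB, giving -5 dBu.

-5 dBu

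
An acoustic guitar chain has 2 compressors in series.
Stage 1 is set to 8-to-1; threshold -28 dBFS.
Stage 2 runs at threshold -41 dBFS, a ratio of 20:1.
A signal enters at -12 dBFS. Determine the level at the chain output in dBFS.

-40.25 dBFS

Stage 1: overshoot 16 dB → 16/8 = 2 dB → -26 dBFS.
Stage 2: 15 dB above -41 dBFS, reduced 20:1 to 0.75 dB above → -40.25 dBFS.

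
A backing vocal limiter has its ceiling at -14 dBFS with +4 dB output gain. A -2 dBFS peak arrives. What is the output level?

-10 dBFS

A brickwall limiter is an ∞:1 compressor: any input above the ceiling is clamped to -14 dBFS.
Output gain then adds 4 dB: -14 + 4 = -10 dBFS.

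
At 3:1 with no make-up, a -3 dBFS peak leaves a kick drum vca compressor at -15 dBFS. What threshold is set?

Let T be the threshold. Output overshoot = (input overshoot)/R, so -15 − T = (-3 − T)/3.
3·(-15 − T) = -3 − T → 2·T = -45 − (-3) = -42.
T = -42/2 = -21 dBFS.

-21 dBFS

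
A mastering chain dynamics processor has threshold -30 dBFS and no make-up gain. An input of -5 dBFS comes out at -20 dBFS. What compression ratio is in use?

Input overshoot = -5 − (-30) = 25 dB; output overshoot = -20 − (-30) = 10 dB.
Ratio = 25 / 10 = 2.5.

2.5:1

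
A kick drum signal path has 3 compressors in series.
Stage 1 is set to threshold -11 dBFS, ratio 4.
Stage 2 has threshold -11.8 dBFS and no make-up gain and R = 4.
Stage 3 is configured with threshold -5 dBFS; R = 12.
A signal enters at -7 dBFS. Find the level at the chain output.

-11.35 dBFS

Stage 1: overshoot 4 dB → 4/4 = 1 dB → -10 dBFS.
Stage 2: 1.8 dB above -11.8 dBFS, reduced 4:1 to 0.45 dB above → -11.35 dBFS.
Stage 3: below threshold (-11.35 ≤ -5); passes unchanged; output -11.35 dBFS.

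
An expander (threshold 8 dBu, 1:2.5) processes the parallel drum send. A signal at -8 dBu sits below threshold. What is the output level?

The input is 16 dB below the 8 dBu threshold.
A 1:2.5 expander multiplies undershoot by 2.5: 16 × 2.5 = 40 dB below threshold.
Output = 8 − 40 = -32 dBu.

-32 dBu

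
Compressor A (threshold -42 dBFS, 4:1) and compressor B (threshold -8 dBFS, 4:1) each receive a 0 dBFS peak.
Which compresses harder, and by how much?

A: overshoot 42 dB → output overshoot 10.5 dB → GR 31.5 dB.
B: overshoot 8 dB → output overshoot 2 dB → GR 6 dB.
Difference: 25.5 dB in favour of A.

A, by 25.5 dB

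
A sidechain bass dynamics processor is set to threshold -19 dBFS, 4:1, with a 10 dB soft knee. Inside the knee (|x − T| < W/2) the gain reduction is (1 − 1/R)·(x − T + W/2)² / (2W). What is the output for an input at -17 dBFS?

x − T + W/2 = -17 − (-19) + 5 = 7.
GR = (1 − 1/4) × 7² / 20 = 0.75 × 49 / 20 = 1.8375 dB.
Output = -17 − 1.8375 = -18.8375 dBFS.

-18.8375 dBFS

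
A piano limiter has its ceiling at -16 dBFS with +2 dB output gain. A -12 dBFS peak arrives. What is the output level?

-14 dBFS

The limiter clamps the peak to its -16 dBFS ceiling.
Output gain then adds 2 dB: -16 + 2 = -14 dBFS.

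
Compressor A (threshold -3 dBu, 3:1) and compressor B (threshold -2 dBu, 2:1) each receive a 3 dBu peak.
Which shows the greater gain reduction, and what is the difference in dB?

A: overshoot 6 dB → output overshoot 2 dB → GR 4 dB.
B: overshoot 5 dB → output overshoot 2.5 dB → GR 2.5 dB.
A reduces 1.5 dB more.

A, by 1.5 dB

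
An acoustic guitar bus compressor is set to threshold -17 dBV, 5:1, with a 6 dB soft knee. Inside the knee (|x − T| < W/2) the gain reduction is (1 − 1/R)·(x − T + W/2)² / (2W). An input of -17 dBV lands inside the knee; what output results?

x − T + W/2 = -17 − (-17) + 3 = 3.
GR = (1 − 1/5) × 3² / 12 = 0.8 × 9 / 12 = 0.6 dB.
Output = -17 − 0.6 = -17.6 dBV.

-17.6 dBV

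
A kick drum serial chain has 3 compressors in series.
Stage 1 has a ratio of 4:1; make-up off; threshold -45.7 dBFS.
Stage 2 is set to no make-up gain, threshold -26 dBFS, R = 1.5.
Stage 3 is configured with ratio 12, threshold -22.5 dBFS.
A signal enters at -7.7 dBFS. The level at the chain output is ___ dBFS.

Stage 1: overshoot 38 dB → 38/4 = 9.5 dB → -36.2 dBFS.
Stage 2: below threshold (-36.2 ≤ -26); passes unchanged; output -36.2 dBFS.
Stage 3: -36.2 dBFS is at or below the -22.5 dBFS threshold — no compression; output -36.2 dBFS.

-36.2 dBFS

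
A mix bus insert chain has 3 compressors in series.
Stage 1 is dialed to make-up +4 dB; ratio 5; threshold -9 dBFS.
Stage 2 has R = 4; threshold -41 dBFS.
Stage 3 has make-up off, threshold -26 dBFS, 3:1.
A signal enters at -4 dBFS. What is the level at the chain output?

Stage 1: 5 dB above -9 dBFS, reduced 5:1 to 1 dB above → -8 dBFS; +4 dB make-up → -4 dBFS.
Stage 2: overshoot 37 dB → 37/4 = 9.25 dB → -31.75 dBFS.
Stage 3: -31.75 dBFS is at or below the -26 dBFS threshold — no compression; output -31.75 dBFS.

-31.75 dBFS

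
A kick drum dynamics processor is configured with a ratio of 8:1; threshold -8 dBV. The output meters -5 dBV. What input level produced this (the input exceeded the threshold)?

Post-compression overshoot = -5 − (-8) = 3 dB.
Before 8:1 compression the overshoot was 3 × 8 = 24 dB, so input = -8 + 24 = 16 dBV.

16 dBV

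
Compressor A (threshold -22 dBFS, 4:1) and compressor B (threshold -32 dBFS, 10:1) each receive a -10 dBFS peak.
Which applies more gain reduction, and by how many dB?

A: GR = 12 − 12/4 = 9 dB.
B: GR = 22 − 22/10 = 19.8 dB.
B reduces 10.8 dB more.

B, by 10.8 dB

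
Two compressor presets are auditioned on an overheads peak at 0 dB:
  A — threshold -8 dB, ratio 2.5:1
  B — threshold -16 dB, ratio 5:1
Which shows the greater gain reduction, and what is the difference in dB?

A: 8 dB over, compressed to 3.2 dB over, so 4.8 dB of GR.
B: 16 dB over, compressed to 3.2 dB over, so 12.8 dB of GR.
Difference: 8 dB in favour of B.

B, by 8 dB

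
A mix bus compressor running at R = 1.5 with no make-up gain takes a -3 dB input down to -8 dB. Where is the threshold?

Let T be the threshold. Output overshoot = (input overshoot)/R, so -8 − T = (-3 − T)/1.5.
1.5·(-8 − T) = -3 − T → 0.5·T = -12 − (-3) = -9.
T = -9/0.5 = -18 dB.

-18 dB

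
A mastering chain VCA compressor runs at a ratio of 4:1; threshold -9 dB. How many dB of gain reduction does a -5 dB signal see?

3 dB

Overshoot = -5 − (-9) = 4 dB.
A 4:1 ratio leaves 1 dB of that excess.
So the signal is attenuated by 4 − 1 = 3 dB.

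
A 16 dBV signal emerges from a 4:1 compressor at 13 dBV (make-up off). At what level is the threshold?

12 dBV

Let T be the threshold. Output overshoot = (input overshoot)/R, so 13 − T = (16 − T)/4.
4·(13 − T) = 16 − T → 3·T = 52 − 16 = 36.
T = 36/3 = 12 dBV.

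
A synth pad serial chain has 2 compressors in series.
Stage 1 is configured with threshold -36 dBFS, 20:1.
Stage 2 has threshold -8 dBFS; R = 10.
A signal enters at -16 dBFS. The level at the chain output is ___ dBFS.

Stage 1: 20 dB above -36 dBFS, reduced 20:1 to 1 dB above → -35 dBFS.
Stage 2: -35 dBFS ≤ -8 dBFS, so stage 2 doesn't engage; output -35 dBFS.

-35 dBFS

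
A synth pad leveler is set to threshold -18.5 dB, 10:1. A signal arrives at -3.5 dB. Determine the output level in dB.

-3.5 dB sits 15 dB over threshold.
At 10:1 the overshoot is divided by 10, leaving 1.5 dB above threshold.
So the level is -18.5 + 1.5 = -17 dB.

-17 dB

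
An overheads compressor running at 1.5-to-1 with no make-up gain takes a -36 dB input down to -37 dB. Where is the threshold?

-39 dB

Gain reduction = -36 − (-37) = 1 dB; output overshoot = GR / (R − 1) = 1 / 0.5 = 2 dB.
Threshold = output − output overshoot = -37 − 2 = -39 dB.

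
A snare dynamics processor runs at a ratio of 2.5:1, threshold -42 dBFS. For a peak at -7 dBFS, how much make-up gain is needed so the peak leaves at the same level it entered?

Without make-up, output = threshold + overshoot/2.5 = -42 + 14 = -28 dBFS.
Gap to target: 21 dB.

21 dB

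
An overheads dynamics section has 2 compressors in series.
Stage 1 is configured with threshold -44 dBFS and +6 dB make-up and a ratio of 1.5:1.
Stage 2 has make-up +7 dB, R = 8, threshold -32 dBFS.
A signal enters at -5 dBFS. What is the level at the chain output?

Stage 1: -5 dBFS is 39 dB over -44 dBFS; at 1.5:1 that becomes 26 dB over, giving -18 dBFS; +6 dB make-up → -12 dBFS.
Stage 2: -12 dBFS is 20 dB over -32 dBFS; at 8:1 that becomes 2.5 dB over, giving -29.5 dBFS; +7 dB make-up → -22.5 dBFS.

-22.5 dBFS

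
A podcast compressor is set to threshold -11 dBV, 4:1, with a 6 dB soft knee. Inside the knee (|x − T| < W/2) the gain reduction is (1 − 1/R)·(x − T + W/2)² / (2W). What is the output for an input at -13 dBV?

-13.0625 dBV

x − T + W/2 = -13 − (-11) + 3 = 1.
GR = (1 − 1/4) × 1² / 12 = 0.75 × 1 / 12 = 0.0625 dB.
Output = -13 − 0.0625 = -13.0625 dBV.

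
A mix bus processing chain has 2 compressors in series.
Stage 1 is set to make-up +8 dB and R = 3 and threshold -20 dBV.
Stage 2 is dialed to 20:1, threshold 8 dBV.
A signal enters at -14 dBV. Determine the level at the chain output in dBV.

Stage 1: overshoot 6 dB → 6/3 = 2 dB → -18 dBV; +8 dB make-up → -10 dBV.
Stage 2: -10 dBV ≤ 8 dBV, so stage 2 doesn't engage; output -10 dBV.

-10 dBV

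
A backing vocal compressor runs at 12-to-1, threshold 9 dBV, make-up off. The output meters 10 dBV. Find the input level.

That's 1 dB above the 9 dBV threshold.
Input overshoot = R × output overshoot = 12 dB → input = 9 + 12 = 21 dBV.

21 dBV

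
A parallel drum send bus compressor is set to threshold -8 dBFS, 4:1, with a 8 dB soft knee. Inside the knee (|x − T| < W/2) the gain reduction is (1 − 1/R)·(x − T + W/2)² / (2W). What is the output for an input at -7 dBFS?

x − T + W/2 = -7 − (-8) + 4 = 5.
GR = (1 − 1/4) × 5² / 16 = 0.75 × 25 / 16 = 1.171875 dB.
Output = -7 − 1.171875 = -8.171875 dBFS.

-8.171875 dBFS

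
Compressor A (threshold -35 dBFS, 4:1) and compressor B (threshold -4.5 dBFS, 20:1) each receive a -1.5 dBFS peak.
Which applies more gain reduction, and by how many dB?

A, by 22.275 dB

A: overshoot 33.5 dB → output overshoot 8.375 dB → GR 25.125 dB.
B: overshoot 3 dB → output overshoot 0.15 dB → GR 2.85 dB.
A applies 22.275 dB more gain reduction.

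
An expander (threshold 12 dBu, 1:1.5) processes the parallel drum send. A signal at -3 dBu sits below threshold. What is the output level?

-10.5 dBu

The input is 15 dB below the 12 dBu threshold.
A 1:1.5 expander multiplies undershoot by 1.5: 15 × 1.5 = 22.5 dB below threshold.
Output = 12 − 22.5 = -10.5 dBu.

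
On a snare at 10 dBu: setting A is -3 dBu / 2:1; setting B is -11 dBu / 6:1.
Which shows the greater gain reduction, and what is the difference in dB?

A: overshoot 13 dB → output overshoot 6.5 dB → GR 6.5 dB.
B: overshoot 21 dB → output overshoot 3.5 dB → GR 17.5 dB.
B reduces 11 dB more.

B, by 11 dB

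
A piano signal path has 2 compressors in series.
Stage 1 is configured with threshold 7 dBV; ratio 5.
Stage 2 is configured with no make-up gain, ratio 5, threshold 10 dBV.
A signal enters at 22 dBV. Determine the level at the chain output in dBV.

Stage 1: overshoot 15 dB → 15/5 = 3 dB → 10 dBV.
Stage 2: below threshold (10 ≤ 10); passes unchanged; output 10 dBV.

10 dBV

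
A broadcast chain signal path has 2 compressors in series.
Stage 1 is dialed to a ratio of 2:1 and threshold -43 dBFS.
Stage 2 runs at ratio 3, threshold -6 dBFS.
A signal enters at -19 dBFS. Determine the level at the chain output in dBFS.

-31 dBFS

Stage 1: -19 dBFS is 24 dB over -43 dBFS; at 2:1 that becomes 12 dB over, giving -31 dBFS.
Stage 2: -31 dBFS ≤ -6 dBFS, so stage 2 doesn't engage; output -31 dBFS.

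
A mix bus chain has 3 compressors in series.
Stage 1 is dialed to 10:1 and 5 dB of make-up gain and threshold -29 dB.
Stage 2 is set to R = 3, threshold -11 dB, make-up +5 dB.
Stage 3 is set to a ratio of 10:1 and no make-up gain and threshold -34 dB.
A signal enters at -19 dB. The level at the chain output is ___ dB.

-32.4 dB

Stage 1: 10 dB above -29 dB, reduced 10:1 to 1 dB above → -28 dB; +5 dB make-up → -23 dB.
Stage 2: -23 dB is at or below the -11 dB threshold — no compression; make-up brings it to -18 dB.
Stage 3: overshoot 16 dB → 16/10 = 1.6 dB → -32.4 dB.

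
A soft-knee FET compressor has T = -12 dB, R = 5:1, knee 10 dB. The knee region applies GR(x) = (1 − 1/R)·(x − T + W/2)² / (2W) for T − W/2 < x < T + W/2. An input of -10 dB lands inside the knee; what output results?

-11.96 dB

x − T + W/2 = -10 − (-12) + 5 = 7.
GR = (1 − 1/5) × 7² / 20 = 0.8 × 49 / 20 = 1.96 dB.
Output = -10 − 1.96 = -11.96 dB.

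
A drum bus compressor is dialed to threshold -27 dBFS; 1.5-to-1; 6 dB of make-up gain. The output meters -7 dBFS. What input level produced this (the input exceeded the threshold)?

-6 dBFS

Before make-up, the level was -7 − 6 = -13 dBFS.
The compressed level sits -13 − (-27) = 14 dB over threshold.
Undo the ratio: input overshoot = 14 × 1.5 = 21 dB, giving input = -6 dBFS.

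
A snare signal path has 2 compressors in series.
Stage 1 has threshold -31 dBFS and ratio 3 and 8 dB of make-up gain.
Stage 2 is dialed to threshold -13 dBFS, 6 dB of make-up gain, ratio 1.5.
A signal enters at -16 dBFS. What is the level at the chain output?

Stage 1: 15 dB above -31 dBFS, reduced 3:1 to 5 dB above → -26 dBFS; +8 dB make-up → -18 dBFS.
Stage 2: below threshold (-18 ≤ -13); passes unchanged; make-up brings it to -12 dBFS.

-12 dBFS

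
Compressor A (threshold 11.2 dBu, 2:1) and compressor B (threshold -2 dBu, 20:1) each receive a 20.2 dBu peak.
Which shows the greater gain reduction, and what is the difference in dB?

A: overshoot 9 dB → output overshoot 4.5 dB → GR 4.5 dB.
B: overshoot 22.2 dB → output overshoot 1.11 dB → GR 21.09 dB.
B reduces 16.59 dB more.

B, by 16.59 dB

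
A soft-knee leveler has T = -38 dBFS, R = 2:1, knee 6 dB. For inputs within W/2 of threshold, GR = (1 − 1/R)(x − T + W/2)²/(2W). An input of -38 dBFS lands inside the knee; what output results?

-38.375 dBFS

x − T + W/2 = -38 − (-38) + 3 = 3.
GR = (1 − 1/2) × 3² / 12 = 0.5 × 9 / 12 = 0.375 dB.
Output = -38 − 0.375 = -38.375 dBFS.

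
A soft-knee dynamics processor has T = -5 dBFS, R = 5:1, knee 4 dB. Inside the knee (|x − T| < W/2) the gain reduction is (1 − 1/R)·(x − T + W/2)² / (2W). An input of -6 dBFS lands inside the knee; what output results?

-6.1 dBFS

x − T + W/2 = -6 − (-5) + 2 = 1.
GR = (1 − 1/5) × 1² / 8 = 0.8 × 1 / 8 = 0.1 dB.
Output = -6 − 0.1 = -6.1 dBFS.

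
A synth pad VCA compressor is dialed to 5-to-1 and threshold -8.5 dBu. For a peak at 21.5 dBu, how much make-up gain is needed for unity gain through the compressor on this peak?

Without make-up, output = threshold + overshoot/5 = -8.5 + 6 = -2.5 dBu.
Gap to target: 24 dB.

24 dB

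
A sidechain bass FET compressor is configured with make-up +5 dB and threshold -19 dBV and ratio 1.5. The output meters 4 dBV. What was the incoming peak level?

Remove make-up: 4 − 5 = -1 dBV.
Post-compression overshoot = -1 − (-19) = 18 dB.
Input overshoot = R × output overshoot = 27 dB → input = -19 + 27 = 8 dBV.

8 dBV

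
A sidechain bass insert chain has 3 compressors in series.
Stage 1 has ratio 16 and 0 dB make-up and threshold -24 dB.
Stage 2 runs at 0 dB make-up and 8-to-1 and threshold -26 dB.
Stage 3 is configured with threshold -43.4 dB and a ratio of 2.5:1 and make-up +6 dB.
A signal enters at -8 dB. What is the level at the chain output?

Stage 1: 16 dB above -24 dB, reduced 16:1 to 1 dB above → -23 dB.
Stage 2: overshoot 3 dB → 3/8 = 0.375 dB → -25.625 dB.
Stage 3: overshoot 17.775 dB → 17.775/2.5 = 7.11 dB → -36.29 dB; +6 dB make-up → -30.29 dB.

-30.29 dB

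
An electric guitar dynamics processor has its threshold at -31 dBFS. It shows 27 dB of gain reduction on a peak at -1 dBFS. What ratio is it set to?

10:1

Input overshoot = -1 − (-31) = 30 dB.
Output overshoot = 30 − 27 = 3 dB.
Ratio = input overshoot / output overshoot = 30 / 3 = 10.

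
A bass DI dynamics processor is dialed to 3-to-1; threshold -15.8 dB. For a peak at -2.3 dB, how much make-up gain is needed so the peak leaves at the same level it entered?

Overshoot 13.5 dB → 13.5/3 = 4.5 dB after compression, so the compressed level is -15.8 + 4.5 = -11.3 dB.
Make-up = target − compressed = -2.3 − (-11.3) = 9 dB.

9 dB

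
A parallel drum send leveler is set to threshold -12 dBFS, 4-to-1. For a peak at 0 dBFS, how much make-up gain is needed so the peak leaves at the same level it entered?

9 dB

Overshoot 12 dB → 12/4 = 3 dB after compression, so the compressed level is -12 + 3 = -9 dBFS.
Make-up = target − compressed = 0 − (-9) = 9 dB.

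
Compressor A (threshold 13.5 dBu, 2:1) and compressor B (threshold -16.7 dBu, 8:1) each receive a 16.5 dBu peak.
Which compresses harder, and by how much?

B, by 27.55 dB

A: GR = 3 − 3/2 = 1.5 dB.
B: GR = 33.2 − 33.2/8 = 29.05 dB.
B reduces 27.55 dB more.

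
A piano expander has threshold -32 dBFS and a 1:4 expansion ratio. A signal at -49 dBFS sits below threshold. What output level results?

-100 dBFS

Undershoot = (-32) − (-49) = 17 dB.
At 1:4, that expands to 68 dB under threshold.
Output = -32 − 68 = -100 dBFS.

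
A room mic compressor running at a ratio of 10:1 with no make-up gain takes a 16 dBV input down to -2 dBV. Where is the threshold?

-4 dBV

Let T be the threshold. Output overshoot = (input overshoot)/R, so -2 − T = (16 − T)/10.
10·(-2 − T) = 16 − T → 9·T = -20 − 16 = -36.
T = -36/9 = -4 dBV.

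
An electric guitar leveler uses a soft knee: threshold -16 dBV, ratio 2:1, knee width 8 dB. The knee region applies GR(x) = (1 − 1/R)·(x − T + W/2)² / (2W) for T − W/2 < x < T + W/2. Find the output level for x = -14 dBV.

-15.125 dBV

x − T + W/2 = -14 − (-16) + 4 = 6.
GR = (1 − 1/2) × 6² / 16 = 0.5 × 36 / 16 = 1.125 dB.
Output = -14 − 1.125 = -15.125 dBV.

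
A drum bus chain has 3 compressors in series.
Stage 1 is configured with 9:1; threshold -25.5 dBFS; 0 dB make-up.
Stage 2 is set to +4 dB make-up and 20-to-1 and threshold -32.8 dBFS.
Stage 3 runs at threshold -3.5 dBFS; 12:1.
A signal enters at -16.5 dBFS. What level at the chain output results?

-28.385 dBFS

Stage 1: 9 dB above -25.5 dBFS, reduced 9:1 to 1 dB above → -24.5 dBFS.
Stage 2: -24.5 dBFS is 8.3 dB over -32.8 dBFS; at 20:1 that becomes 0.415 dB over, giving -32.385 dBFS; +4 dB make-up → -28.385 dBFS.
Stage 3: -28.385 dBFS ≤ -3.5 dBFS, so stage 3 doesn't engage; output -28.385 dBFS.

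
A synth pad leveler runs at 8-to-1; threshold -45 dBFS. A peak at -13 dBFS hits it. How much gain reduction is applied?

Overshoot = -13 − (-45) = 32 dB.
After 8:1 compression the overshoot becomes 32/8 = 4 dB.
Gain reduction = 32 − 4 = 28 dB.

28 dB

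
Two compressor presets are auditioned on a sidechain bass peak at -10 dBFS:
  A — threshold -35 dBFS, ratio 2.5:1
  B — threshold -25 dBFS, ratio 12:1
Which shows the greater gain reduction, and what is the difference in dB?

A, by 1.25 dB

A: 25 dB over, compressed to 10 dB over, so 15 dB of GR.
B: 15 dB over, compressed to 1.25 dB over, so 13.75 dB of GR.
Difference: 1.25 dB in favour of A.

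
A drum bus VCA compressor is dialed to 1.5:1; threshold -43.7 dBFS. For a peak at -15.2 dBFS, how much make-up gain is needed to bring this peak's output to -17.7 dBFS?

The peak compresses to -43.7 + 28.5/1.5 = -24.7 dBFS.
To reach -17.7 dBFS requires -17.7 − (-24.7) = 7 dB of make-up.

7 dB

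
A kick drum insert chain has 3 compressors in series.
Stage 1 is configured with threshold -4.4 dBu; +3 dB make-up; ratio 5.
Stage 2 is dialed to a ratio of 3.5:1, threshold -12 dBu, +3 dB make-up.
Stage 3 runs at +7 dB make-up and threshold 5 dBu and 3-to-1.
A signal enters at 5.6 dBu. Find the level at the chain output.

1.6 dBu

Stage 1: overshoot 10 dB → 10/5 = 2 dB → -2.4 dBu; +3 dB make-up → 0.6 dBu.
Stage 2: 12.6 dB above -12 dBu, reduced 3.5:1 to 3.6 dB above → -8.4 dBu; +3 dB make-up → -5.4 dBu.
Stage 3: below threshold (-5.4 ≤ 5); passes unchanged; make-up brings it to 1.6 dBu.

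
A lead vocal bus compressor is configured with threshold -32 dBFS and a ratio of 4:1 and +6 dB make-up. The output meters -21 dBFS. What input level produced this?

-12 dBFS

Stripping the +6 dB make-up gives -27 dBFS at the gain stage.
That's 5 dB above the -32 dBFS threshold.
Input overshoot = R × output overshoot = 20 dB → input = -32 + 20 = -12 dBFS.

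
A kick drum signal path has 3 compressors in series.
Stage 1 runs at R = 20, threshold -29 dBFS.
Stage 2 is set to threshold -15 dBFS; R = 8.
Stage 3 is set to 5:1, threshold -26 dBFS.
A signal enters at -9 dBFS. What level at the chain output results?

-28 dBFS

Stage 1: 20 dB above -29 dBFS, reduced 20:1 to 1 dB above → -28 dBFS.
Stage 2: -28 dBFS is at or below the -15 dBFS threshold — no compression; output -28 dBFS.
Stage 3: below threshold (-28 ≤ -26); passes unchanged; output -28 dBFS.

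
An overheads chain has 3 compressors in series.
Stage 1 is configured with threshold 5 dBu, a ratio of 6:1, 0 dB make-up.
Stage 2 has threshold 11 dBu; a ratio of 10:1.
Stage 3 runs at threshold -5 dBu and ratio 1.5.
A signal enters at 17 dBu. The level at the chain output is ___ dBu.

Stage 1: overshoot 12 dB → 12/6 = 2 dB → 7 dBu.
Stage 2: below threshold (7 ≤ 11); passes unchanged; output 7 dBu.
Stage 3: 7 dBu is 12 dB over -5 dBu; at 1.5:1 that becomes 8 dB over, giving 3 dBu.

3 dBu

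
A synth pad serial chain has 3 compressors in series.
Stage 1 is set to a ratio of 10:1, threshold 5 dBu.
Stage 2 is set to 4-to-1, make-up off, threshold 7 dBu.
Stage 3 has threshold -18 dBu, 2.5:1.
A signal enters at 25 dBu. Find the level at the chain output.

Stage 1: overshoot 20 dB → 20/10 = 2 dB → 7 dBu.
Stage 2: 7 dBu is at or below the 7 dBu threshold — no compression; output 7 dBu.
Stage 3: 25 dB above -18 dBu, reduced 2.5:1 to 10 dB above → -8 dBu.

-8 dBu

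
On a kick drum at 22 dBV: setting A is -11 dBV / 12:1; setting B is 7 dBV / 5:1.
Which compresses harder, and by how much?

A, by 18.25 dB

A: 33 dB over, compressed to 2.75 dB over, so 30.25 dB of GR.
B: 15 dB over, compressed to 3 dB over, so 12 dB of GR.
A applies 18.25 dB more gain reduction.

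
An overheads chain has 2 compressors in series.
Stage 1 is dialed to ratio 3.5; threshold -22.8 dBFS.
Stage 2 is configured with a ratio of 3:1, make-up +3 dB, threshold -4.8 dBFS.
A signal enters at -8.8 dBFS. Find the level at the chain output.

-15.8 dBFS

Stage 1: overshoot 14 dB → 14/3.5 = 4 dB → -18.8 dBFS.
Stage 2: below threshold (-18.8 ≤ -4.8); passes unchanged; make-up brings it to -15.8 dBFS.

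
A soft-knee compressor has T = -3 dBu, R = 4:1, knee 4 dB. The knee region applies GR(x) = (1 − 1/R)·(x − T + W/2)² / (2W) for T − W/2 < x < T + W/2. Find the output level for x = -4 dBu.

-4.09375 dBu

x − T + W/2 = -4 − (-3) + 2 = 1.
GR = (1 − 1/4) × 1² / 8 = 0.75 × 1 / 8 = 0.09375 dB.
Output = -4 − 0.09375 = -4.09375 dBu.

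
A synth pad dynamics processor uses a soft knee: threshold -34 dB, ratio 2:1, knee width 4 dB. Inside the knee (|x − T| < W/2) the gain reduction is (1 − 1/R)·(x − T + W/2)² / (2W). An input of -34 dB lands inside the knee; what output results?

-34.25 dB

x − T + W/2 = -34 − (-34) + 2 = 2.
GR = (1 − 1/2) × 2² / 8 = 0.5 × 4 / 8 = 0.25 dB.
Output = -34 − 0.25 = -34.25 dB.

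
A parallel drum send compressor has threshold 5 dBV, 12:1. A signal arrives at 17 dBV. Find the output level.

6 dBV

The input is 12 dB above the 5 dBV threshold.
12:1 compression reduces that to 12/12 = 1 dB over.
So the level is 5 + 1 = 6 dBV.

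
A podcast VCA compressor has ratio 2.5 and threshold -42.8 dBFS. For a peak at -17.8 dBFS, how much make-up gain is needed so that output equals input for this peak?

15 dB

Without make-up, output = threshold + overshoot/2.5 = -42.8 + 10 = -32.8 dBFS.
Gap to target: 15 dB.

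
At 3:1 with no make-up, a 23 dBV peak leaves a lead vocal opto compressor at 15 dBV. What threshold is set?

11 dBV

Gain reduction = 23 − 15 = 8 dB; output overshoot = GR / (R − 1) = 8 / 2 = 4 dB.
Threshold = output − output overshoot = 15 − 4 = 11 dBV.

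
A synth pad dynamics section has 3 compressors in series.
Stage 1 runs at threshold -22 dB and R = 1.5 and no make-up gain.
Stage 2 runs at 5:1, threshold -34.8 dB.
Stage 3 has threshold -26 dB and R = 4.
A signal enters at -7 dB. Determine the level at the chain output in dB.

Stage 1: 15 dB above -22 dB, reduced 1.5:1 to 10 dB above → -12 dB.
Stage 2: 22.8 dB above -34.8 dB, reduced 5:1 to 4.56 dB above → -30.24 dB.
Stage 3: -30.24 dB ≤ -26 dB, so stage 3 doesn't engage; output -30.24 dB.

-30.24 dB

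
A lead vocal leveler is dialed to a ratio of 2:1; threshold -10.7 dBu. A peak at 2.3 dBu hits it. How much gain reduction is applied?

6.5 dB

2.3 dBu exceeds the threshold by 13 dB.
At 2:1, output sits 13/2 = 6.5 dB above threshold.
Gain reduction = 13 − 6.5 = 6.5 dB.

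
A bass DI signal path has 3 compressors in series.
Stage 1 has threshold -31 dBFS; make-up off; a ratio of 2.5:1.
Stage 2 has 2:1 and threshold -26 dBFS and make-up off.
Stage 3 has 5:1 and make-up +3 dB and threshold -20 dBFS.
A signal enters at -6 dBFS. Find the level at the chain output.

-20.5 dBFS

Stage 1: -6 dBFS is 25 dB over -31 dBFS; at 2.5:1 that becomes 10 dB over, giving -21 dBFS.
Stage 2: overshoot 5 dB → 5/2 = 2.5 dB → -23.5 dBFS.
Stage 3: -23.5 dBFS is at or below the -20 dBFS threshold — no compression; make-up brings it to -20.5 dBFS.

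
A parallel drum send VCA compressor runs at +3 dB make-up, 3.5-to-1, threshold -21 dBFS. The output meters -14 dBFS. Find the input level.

Remove make-up: -14 − 3 = -17 dBFS.
The compressed level sits -17 − (-21) = 4 dB over threshold.
Input overshoot = R × output overshoot = 14 dB → input = -21 + 14 = -7 dBFS.

-7 dBFS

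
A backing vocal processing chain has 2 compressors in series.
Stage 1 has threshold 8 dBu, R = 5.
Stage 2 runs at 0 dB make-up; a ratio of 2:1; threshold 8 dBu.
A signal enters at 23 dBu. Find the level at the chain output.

Stage 1: overshoot 15 dB → 15/5 = 3 dB → 11 dBu.
Stage 2: 11 dBu is 3 dB over 8 dBu; at 2:1 that becomes 1.5 dB over, giving 9.5 dBu.

9.5 dBu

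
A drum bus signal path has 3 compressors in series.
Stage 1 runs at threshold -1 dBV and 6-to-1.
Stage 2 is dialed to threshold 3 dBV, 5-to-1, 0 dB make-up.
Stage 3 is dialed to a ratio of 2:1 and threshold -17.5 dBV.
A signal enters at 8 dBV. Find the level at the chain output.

Stage 1: 9 dB above -1 dBV, reduced 6:1 to 1.5 dB above → 0.5 dBV.
Stage 2: 0.5 dBV ≤ 3 dBV, so stage 2 doesn't engage; output 0.5 dBV.
Stage 3: overshoot 18 dB → 18/2 = 9 dB → -8.5 dBV.

-8.5 dBV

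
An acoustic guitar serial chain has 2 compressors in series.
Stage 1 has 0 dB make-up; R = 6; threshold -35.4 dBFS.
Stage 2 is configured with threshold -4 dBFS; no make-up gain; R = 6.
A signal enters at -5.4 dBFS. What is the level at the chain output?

Stage 1: overshoot 30 dB → 30/6 = 5 dB → -30.4 dBFS.
Stage 2: below threshold (-30.4 ≤ -4); passes unchanged; output -30.4 dBFS.

-30.4 dBFS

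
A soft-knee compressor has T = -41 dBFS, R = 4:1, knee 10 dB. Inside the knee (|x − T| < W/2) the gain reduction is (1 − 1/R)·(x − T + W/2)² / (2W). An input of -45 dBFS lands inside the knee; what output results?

x − T + W/2 = -45 − (-41) + 5 = 1.
GR = (1 − 1/4) × 1² / 20 = 0.75 × 1 / 20 = 0.0375 dB.
Output = -45 − 0.0375 = -45.0375 dBFS.

-45.0375 dBFS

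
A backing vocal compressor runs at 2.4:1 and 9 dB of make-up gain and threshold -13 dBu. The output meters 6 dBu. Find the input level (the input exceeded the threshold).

11 dBu

Stripping the +9 dB make-up gives -3 dBu at the gain stage.
The compressed level sits -3 − (-13) = 10 dB over threshold.
Before 2.4:1 compression the overshoot was 10 × 2.4 = 24 dB, so input = -13 + 24 = 11 dBu.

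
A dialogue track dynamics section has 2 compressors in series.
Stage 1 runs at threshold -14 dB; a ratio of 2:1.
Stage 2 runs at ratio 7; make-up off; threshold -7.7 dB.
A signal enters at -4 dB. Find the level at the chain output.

Stage 1: -4 dB is 10 dB over -14 dB; at 2:1 that becomes 5 dB over, giving -9 dB.
Stage 2: -9 dB is at or below the -7.7 dB threshold — no compression; output -9 dB.

-9 dB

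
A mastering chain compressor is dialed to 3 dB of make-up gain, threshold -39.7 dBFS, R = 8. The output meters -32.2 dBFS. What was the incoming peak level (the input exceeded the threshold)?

-3.7 dBFS

Remove make-up: -32.2 − 3 = -35.2 dBFS.
Post-compression overshoot = -35.2 − (-39.7) = 4.5 dB.
Before 8:1 compression the overshoot was 4.5 × 8 = 36 dB, so input = -39.7 + 36 = -3.7 dBFS.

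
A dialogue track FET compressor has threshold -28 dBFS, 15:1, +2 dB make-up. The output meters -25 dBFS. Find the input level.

Stripping the +2 dB make-up gives -27 dBFS at the gain stage.
Post-compression overshoot = -27 − (-28) = 1 dB.
Input overshoot = R × output overshoot = 15 dB → input = -28 + 15 = -13 dBFS.

-13 dBFS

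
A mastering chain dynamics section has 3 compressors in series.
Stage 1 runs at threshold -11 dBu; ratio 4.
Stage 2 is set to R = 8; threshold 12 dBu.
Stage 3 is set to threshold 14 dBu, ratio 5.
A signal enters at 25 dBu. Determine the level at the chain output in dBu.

-2 dBu

Stage 1: 36 dB above -11 dBu, reduced 4:1 to 9 dB above → -2 dBu.
Stage 2: -2 dBu is at or below the 12 dBu threshold — no compression; output -2 dBu.
Stage 3: -2 dBu is at or below the 14 dBu threshold — no compression; output -2 dBu.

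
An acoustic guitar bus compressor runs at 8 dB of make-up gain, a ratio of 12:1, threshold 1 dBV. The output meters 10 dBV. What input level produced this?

13 dBV

Stripping the +8 dB make-up gives 2 dBV at the gain stage.
Post-compression overshoot = 2 − 1 = 1 dB.
Undo the ratio: input overshoot = 1 × 12 = 12 dB, giving input = 13 dBV.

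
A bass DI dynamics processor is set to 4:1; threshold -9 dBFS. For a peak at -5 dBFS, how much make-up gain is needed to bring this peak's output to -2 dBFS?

6 dB

The peak compresses to -9 + 4/4 = -8 dBFS.
To reach -2 dBFS requires -2 − (-8) = 6 dB of make-up.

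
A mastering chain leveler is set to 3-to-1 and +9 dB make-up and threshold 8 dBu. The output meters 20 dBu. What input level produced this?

17 dBu

Remove make-up: 20 − 9 = 11 dBu.
That's 3 dB above the 8 dBu threshold.
Undo the ratio: input overshoot = 3 × 3 = 9 dB, giving input = 17 dBu.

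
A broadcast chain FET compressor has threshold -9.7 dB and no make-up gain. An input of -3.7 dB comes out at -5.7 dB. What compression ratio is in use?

Input overshoot = -3.7 − (-9.7) = 6 dB; output overshoot = -5.7 − (-9.7) = 4 dB.
Ratio = 6 / 4 = 1.5.

1.5:1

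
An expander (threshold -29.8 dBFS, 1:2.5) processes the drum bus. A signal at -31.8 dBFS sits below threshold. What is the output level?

-34.8 dBFS

Below threshold, a 1:2.5 expander applies gain = (2.5−1)×(T − x) of attenuation.
(2.5−1) × 2 = 3 dB, so output = -31.8 − 3 = -34.8 dBFS.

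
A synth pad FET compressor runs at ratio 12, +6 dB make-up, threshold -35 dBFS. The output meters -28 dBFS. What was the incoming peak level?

Before make-up, the level was -28 − 6 = -34 dBFS.
Post-compression overshoot = -34 − (-35) = 1 dB.
Input overshoot = R × output overshoot = 12 dB → input = -35 + 12 = -23 dBFS.

-23 dBFS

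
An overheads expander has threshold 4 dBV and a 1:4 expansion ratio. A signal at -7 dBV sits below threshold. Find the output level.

-40 dBV

Below threshold, a 1:4 expander applies gain = (4−1)×(T − x) of attenuation.
(4−1) × 11 = 33 dB, so output = -7 − 33 = -40 dBV.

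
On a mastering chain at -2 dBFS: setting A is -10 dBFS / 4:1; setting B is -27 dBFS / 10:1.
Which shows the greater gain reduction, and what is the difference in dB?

A: overshoot 8 dB → output overshoot 2 dB → GR 6 dB.
B: overshoot 25 dB → output overshoot 2.5 dB → GR 22.5 dB.
B reduces 16.5 dB more.

B, by 16.5 dB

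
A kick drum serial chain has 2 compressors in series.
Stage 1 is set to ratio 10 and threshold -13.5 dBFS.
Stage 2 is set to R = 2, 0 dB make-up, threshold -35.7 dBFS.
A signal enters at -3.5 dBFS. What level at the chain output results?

-24.1 dBFS

Stage 1: -3.5 dBFS is 10 dB over -13.5 dBFS; at 10:1 that becomes 1 dB over, giving -12.5 dBFS.
Stage 2: 23.2 dB above -35.7 dBFS, reduced 2:1 to 11.6 dB above → -24.1 dBFS.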